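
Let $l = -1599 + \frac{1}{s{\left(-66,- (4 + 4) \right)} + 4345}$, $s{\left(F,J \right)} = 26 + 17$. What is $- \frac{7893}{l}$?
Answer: $\frac{34634484}{7016411} \approx 4.9362$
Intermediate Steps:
$s{\left(F,J \right)} = 43$
$l = - \frac{7016411}{4388}$ ($l = -1599 + \frac{1}{43 + 4345} = -1599 + \frac{1}{4388} = - \frac{7016411}{4388} \approx -1599.0$)
$- \frac{7893}{l} = - \frac{7893}{- \frac{7016411}{4388}} = \left(-7893\right) \left(- \frac{4388}{7016411}\right) = \frac{34634484}{7016411}$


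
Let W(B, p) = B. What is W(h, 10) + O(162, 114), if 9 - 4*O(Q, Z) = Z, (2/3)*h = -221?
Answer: -1431/4 ≈ -357.75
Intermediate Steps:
h = -663/2 (h = (3/2)*(-221) = -663/2 ≈ -331.50)
O(Q, Z) = 9/4 - Z/4
W(h, 10) + O(162, 114) = -663/2 + (9/4 - 1/4*114) = -663/2 + (9/4 - 57/2) = -663/2 - 105/4 = -1431/4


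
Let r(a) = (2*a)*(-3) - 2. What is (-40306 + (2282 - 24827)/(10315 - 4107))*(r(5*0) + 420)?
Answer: -52300618337/3104 ≈ -1.6849e+7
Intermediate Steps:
r(a) = -2 - 6*a (r(a) = -6*a - 2 = -2 - 6*a)
(-40306 + (2282 - 24827)/(10315 - 4107))*(r(5*0) + 420) = (-40306 + (2282 - 24827)/(10315 - 4107))*((-2 - 30*0) + 420) = (-40306 - 22545/6208)*((-2 - 6*0) + 420) = (-40306 - 22545*1/6208)*((-2 + 0) + 420) = (-40306 - 22545/6208)*(-2 + 420) = -250242193/6208*418 = -52300618337/3104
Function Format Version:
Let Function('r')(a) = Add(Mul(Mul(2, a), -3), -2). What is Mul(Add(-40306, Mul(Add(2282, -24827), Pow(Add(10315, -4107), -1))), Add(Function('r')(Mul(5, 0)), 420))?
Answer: Rational(-52300618337, 3104) ≈ -1.6849e+7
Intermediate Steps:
Function('r')(a) = Add(-2, Mul(-6, a)) (Function('r')(a) = Add(Mul(-6, a), -2) = Add(-2, Mul(-6, a)))
Mul(Add(-40306, Mul(Add(2282, -24827), Pow(Add(10315, -4107), -1))), Add(Function('r')(Mul(5, 0)), 420)) = Mul(Add(-40306, Mul(Add(2282, -24827), Pow(Add(10315, -4107), -1))), Add(Add(-2, Mul(-6, Mul(5, 0))), 420)) = Mul(Add(-40306, Mul(-22545, Pow(6208, -1))), Add(Add(-2, Mul(-6, 0)), 420)) = Mul(Add(-40306, Mul(-22545, Rational(1, 6208))), Add(Add(-2, 0), 420)) = Mul(Add(-40306, Rational(-22545, 6208)), Add(-2, 420)) = Mul(Rational(-250242193, 6208), 418) = Rational(-52300618337, 3104)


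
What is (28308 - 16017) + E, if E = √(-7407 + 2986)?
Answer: 12291 + I*√4421 ≈ 12291.0 + 66.491*I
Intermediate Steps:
E = I*√4421 (E = √(-4421) = I*√4421 ≈ 66.491*I)
(28308 - 16017) + E = (28308 - 16017) + I*√4421 = 12291 + I*√4421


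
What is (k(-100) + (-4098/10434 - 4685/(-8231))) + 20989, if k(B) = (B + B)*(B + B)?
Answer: 872981323643/14313709 ≈ 60989.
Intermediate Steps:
k(B) = 4*B**2 (k(B) = (2*B)*(2*B) = 4*B**2)
(k(-100) + (-4098/10434 - 4685/(-8231))) + 20989 = (4*(-100)**2 + (-4098/10434 - 4685/(-8231))) + 20989 = (4*10000 + (-4098*1/10434 - 4685*(-1/8231))) + 20989 = (40000 + (-683/1739 + 4685/8231)) + 20989 = (40000 + 2525442/14313709) + 20989 = 572550885442/14313709 + 20989 = 872981323643/14313709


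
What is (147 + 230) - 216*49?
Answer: -10207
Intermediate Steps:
(147 + 230) - 216*49 = 377 - 10584 = -10207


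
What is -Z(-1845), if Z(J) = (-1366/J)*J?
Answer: 1366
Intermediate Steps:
Z(J) = -1366
-Z(-1845) = -1*(-1366) = 1366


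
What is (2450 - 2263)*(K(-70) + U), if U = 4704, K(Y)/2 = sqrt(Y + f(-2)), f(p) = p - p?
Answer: 879648 + 374*I*sqrt(70) ≈ 8.7965e+5 + 3129.1*I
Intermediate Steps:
f(p) = 0
K(Y) = 2*sqrt(Y) (K(Y) = 2*sqrt(Y + 0) = 2*sqrt(Y))
(2450 - 2263)*(K(-70) + U) = (2450 - 2263)*(2*sqrt(-70) + 4704) = 187*(2*(I*sqrt(70)) + 4704) = 187*(2*I*sqrt(70) + 4704) = 187*(4704 + 2*I*sqrt(70)) = 879648 + 374*I*sqrt(70)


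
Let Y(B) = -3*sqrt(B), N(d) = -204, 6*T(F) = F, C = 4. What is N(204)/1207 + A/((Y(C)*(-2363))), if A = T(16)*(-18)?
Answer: -28924/167773 ≈ -0.17240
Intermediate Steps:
T(F) = F/6
A = -48 (A = ((1/6)*16)*(-18) = (8/3)*(-18) = -48)
N(204)/1207 + A/((Y(C)*(-2363))) = -204/1207 - 48/(-3*sqrt(4)*(-2363)) = -204*1/1207 - 48/(-3*2*(-2363)) = -12/71 - 48/((-6*(-2363))) = -12/71 - 48/14178 = -12/71 - 48*1/14178 = -12/71 - 8/2363 = -28924/167773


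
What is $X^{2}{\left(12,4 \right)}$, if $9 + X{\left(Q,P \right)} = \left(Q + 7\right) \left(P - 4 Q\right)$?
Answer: $714025$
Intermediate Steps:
$X{\left(Q,P \right)} = -9 + \left(7 + Q\right) \left(P - 4 Q\right)$ ($X{\left(Q,P \right)} = -9 + \left(Q + 7\right) \left(P - 4 Q\right) = -9 + \left(7 + Q\right) \left(P - 4 Q\right)$)
$X^{2}{\left(12,4 \right)} = \left(-9 - 336 - 4 \cdot 12^{2} + 7 \cdot 4 + 4 \cdot 12\right)^{2} = \left(-9 - 336 - 576 + 28 + 48\right)^{2} = \left(-845\right)^{2} = 714025$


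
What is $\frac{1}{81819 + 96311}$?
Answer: $\frac{1}{178130} \approx 5.6139 \cdot 10^{-6}$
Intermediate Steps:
$\frac{1}{81819 + 96311} = \frac{1}{178130}$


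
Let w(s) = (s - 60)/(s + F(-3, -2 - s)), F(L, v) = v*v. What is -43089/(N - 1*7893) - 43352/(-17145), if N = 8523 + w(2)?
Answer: -6404299513/96714945 ≈ -66.218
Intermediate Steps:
F(L, v) = v**2
w(s) = (-60 + s)/(s + (-2 - s)**2) (w(s) = (s - 60)/(s + (-2 - s)**2) = (-60 + s)/(s + (-2 - s)**2))
N = 76678/9 (N = 8523 + (-60 + 2)/(2 + (2 + 2)**2) = 8523 - 58/(2 + 4**2) = 8523 - 58/(2 + 16) = 8523 - 58/18 = 8523 + (1/18)*(-58) = 8523 - 29/9 = 76678/9 ≈ 8519.8)
-43089/(N - 1*7893) - 43352/(-17145) = -43089/(76678/9 - 1*7893) - 43352/(-17145) = -43089/(76678/9 - 7893) - 43352*(-1/17145) = -43089/5641/9 + 43352/17145 = -43089*9/5641 + 43352/17145 = -387801/5641 + 43352/17145 = -6404299513/96714945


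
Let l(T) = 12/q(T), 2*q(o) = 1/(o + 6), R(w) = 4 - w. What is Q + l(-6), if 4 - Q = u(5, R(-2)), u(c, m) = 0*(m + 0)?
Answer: 4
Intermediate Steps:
q(o) = 1/(2*(6 + o)) (q(o) = 1/(2*(o + 6)) = 1/(2*(6 + o)))
u(c, m) = 0 (u(c, m) = 0*m = 0)
l(T) = 144 + 24*T (l(T) = 12/((1/(2*(6 + T)))) = 12*(12 + 2*T) = 144 + 24*T)
Q = 4 (Q = 4 - 1*0 = 4 + 0 = 4)
Q + l(-6) = 4 + (144 + 24*(-6)) = 4 + (144 - 144) = 4 + 0 = 4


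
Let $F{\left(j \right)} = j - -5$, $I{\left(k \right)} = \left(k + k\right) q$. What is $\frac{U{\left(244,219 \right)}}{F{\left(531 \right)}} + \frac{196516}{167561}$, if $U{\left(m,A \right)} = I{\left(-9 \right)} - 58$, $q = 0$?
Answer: $\frac{47807019}{44906348} \approx 1.0646$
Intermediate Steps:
$I{\left(k \right)} = 0$ ($I{\left(k \right)} = \left(k + k\right) 0 = 2 k 0 = 0$)
$U{\left(m,A \right)} = -58$ ($U{\left(m,A \right)} = 0 - 58 = -58$)
$F{\left(j \right)} = 5 + j$ ($F{\left(j \right)} = j + 5 = 5 + j$)
$\frac{U{\left(244,219 \right)}}{F{\left(531 \right)}} + \frac{196516}{167561} = - \frac{58}{5 + 531} + \frac{196516}{167561} = - \frac{58}{536} + 196516 \cdot \frac{1}{167561} = \left(-58\right) \frac{1}{536} + \frac{196516}{167561} = - \frac{29}{268} + \frac{196516}{167561} = \frac{47807019}{44906348}$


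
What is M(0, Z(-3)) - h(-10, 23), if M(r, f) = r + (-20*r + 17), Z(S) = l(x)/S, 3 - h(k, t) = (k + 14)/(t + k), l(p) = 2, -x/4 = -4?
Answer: 186/13 ≈ 14.308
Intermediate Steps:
x = 16 (x = -4*(-4) = 16)
h(k, t) = 3 - (14 + k)/(k + t) (h(k, t) = 3 - (k + 14)/(t + k) = 3 - (14 + k)/(k + t))
Z(S) = 2/S
M(r, f) = 17 - 19*r (M(r, f) = r + (17 - 20*r) = 17 - 19*r)
M(0, Z(-3)) - h(-10, 23) = (17 - 19*0) - (-14 + 2*(-10) + 3*23)/(-10 + 23) = (17 + 0) - (-14 - 20 + 69)/13 = 17 - 35/13 = 186/13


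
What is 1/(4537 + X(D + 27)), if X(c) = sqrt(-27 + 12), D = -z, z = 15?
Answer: 4537/20584384 - I*sqrt(15)/20584384 ≈ 0.00022041 - 1.8815e-7*I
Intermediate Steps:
D = -15 (D = -1*15 = -15)
X(c) = I*sqrt(15) (X(c) = sqrt(-15) = I*sqrt(15))
1/(4537 + X(D + 27)) = 1/(4537 + I*sqrt(15))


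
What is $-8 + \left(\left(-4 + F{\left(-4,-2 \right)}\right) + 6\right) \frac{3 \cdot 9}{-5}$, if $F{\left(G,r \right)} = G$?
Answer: $\frac{14}{5} \approx 2.8$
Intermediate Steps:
$-8 + \left(\left(-4 + F{\left(-4,-2 \right)}\right) + 6\right) \frac{3 \cdot 9}{-5} = -8 + \left(\left(-4 - 4\right) + 6\right) \frac{3 \cdot 9}{-5} = -8 + \left(-8 + 6\right) 27 \left(- \frac{1}{5}\right) = -8 - - \frac{54}{5} = -8 + \frac{54}{5} = \frac{14}{5}$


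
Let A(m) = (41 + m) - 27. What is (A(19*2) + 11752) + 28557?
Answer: 40361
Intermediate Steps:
A(m) = 14 + m
(A(19*2) + 11752) + 28557 = ((14 + 19*2) + 11752) + 28557 = ((14 + 38) + 11752) + 28557 = (52 + 11752) + 28557 = 11804 + 28557 = 40361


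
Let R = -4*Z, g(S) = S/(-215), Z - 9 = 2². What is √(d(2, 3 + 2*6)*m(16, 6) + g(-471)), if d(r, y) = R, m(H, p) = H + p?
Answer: I*√52780135/215 ≈ 33.791*I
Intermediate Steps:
Z = 13 (Z = 9 + 2² = 9 + 4 = 13)
g(S) = -S/215 (g(S) = S*(-1/215) = -S/215)
R = -52 (R = -4*13 = -52)
d(r, y) = -52
√(d(2, 3 + 2*6)*m(16, 6) + g(-471)) = √(-52*(16 + 6) - 1/215*(-471)) = √(-52*22 + 471/215) = √(-1144 + 471/215) = √(-245489/215) = I*√52780135/215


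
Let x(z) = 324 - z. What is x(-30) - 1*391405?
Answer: -391051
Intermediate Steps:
x(-30) - 1*391405 = (324 - 1*(-30)) - 1*391405 = (324 + 30) - 391405 = 354 - 391405 = -391051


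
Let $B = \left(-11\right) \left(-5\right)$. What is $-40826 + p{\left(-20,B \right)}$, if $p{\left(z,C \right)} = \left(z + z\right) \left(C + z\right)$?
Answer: $-42226$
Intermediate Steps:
$B = 55$
$p{\left(z,C \right)} = 2 z \left(C + z\right)$
$-40826 + p{\left(-20,B \right)} = -40826 + 2 \left(-20\right) \left(55 - 20\right) = -40826 + 2 \left(-20\right) 35 = -40826 - 1400 = -42226$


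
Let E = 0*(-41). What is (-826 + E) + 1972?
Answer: 1146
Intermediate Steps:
E = 0
(-826 + E) + 1972 = (-826 + 0) + 1972 = -826 + 1972 = 1146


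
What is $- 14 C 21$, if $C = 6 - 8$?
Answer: $588$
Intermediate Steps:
$C = -2$
$- 14 C 21 = \left(-14\right) \left(-2\right) 21 = 28 \cdot 21 = 588$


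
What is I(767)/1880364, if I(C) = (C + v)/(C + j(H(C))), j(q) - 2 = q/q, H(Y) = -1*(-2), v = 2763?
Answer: 353/144788028 ≈ 2.4380e-6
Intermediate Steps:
H(Y) = 2
j(q) = 3 (j(q) = 2 + q/q = 2 + 1 = 3)
I(C) = (2763 + C)/(3 + C) (I(C) = (C + 2763)/(C + 3) = (2763 + C)/(3 + C))
I(767)/1880364 = ((2763 + 767)/(3 + 767))/1880364 = (3530/770)*(1/1880364) = ((1/770)*3530)*(1/1880364) = (353/77)*(1/1880364) = 353/144788028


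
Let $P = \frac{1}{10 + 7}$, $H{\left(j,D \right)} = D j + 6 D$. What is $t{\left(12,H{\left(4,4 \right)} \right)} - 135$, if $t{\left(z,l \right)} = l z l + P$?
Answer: $\frac{324106}{17} \approx 19065.0$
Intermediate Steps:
$H{\left(j,D \right)} = 6 D + D j$
$P = \frac{1}{17} \approx 0.058824$
$t{\left(z,l \right)} = \frac{1}{17} + z l^{2}$ ($t{\left(z,l \right)} = l z l + \frac{1}{17} = z l^{2} + \frac{1}{17} = \frac{1}{17} + z l^{2}$)
$t{\left(12,H{\left(4,4 \right)} \right)} - 135 = \left(\frac{1}{17} + 12 \left(4 \left(6 + 4\right)\right)^{2}\right) - 135 = \left(\frac{1}{17} + 12 \left(4 \cdot 10\right)^{2}\right) - 135 = \left(\frac{1}{17} + 12 \cdot 40^{2}\right) - 135 = \left(\frac{1}{17} + 12 \cdot 1600\right) - 135 = \left(\frac{1}{17} + 19200\right) - 135 = \frac{326401}{17} - 135 = \frac{324106}{17}$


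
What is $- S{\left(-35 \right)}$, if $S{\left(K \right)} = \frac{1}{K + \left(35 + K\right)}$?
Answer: $\frac{1}{35} \approx 0.028571$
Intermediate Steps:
$S{\left(K \right)} = \frac{1}{35 + 2 K}$
$- S{\left(-35 \right)} = - \frac{1}{35 + 2 \left(-35\right)} = - \frac{1}{35 - 70} = - \frac{1}{-35} = \left(-1\right) \left(- \frac{1}{35}\right) = \frac{1}{35}$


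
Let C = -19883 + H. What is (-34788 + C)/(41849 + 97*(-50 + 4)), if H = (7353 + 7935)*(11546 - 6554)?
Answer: 76263025/37387 ≈ 2039.8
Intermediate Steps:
H = 76317696 (H = 15288*4992 = 76317696)
C = 76297813 (C = -19883 + 76317696 = 76297813)
(-34788 + C)/(41849 + 97*(-50 + 4)) = (-34788 + 76297813)/(41849 + 97*(-50 + 4)) = 76263025/(41849 + 97*(-46)) = 76263025/(41849 - 4462) = 76263025/37387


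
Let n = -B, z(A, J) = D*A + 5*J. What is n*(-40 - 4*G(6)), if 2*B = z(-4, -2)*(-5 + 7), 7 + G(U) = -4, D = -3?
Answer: -8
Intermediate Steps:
G(U) = -11 (G(U) = -7 - 4 = -11)
z(A, J) = -3*A + 5*J
B = 2 (B = ((-3*(-4) + 5*(-2))*(-5 + 7))/2 = ((12 - 10)*2)/2 = (2*2)/2 = (1/2)*4 = 2)
n = -2 (n = -1*2 = -2)
n*(-40 - 4*G(6)) = -2*(-40 - 4*(-11)) = -2*(-40 + 44) = -2*4 = -8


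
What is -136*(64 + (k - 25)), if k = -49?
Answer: 1360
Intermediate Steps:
-136*(64 + (k - 25)) = -136*(64 + (-49 - 25)) = -136*(64 - 74) = -136*(-10) = 1360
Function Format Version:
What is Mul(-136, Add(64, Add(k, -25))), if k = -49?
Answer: 1360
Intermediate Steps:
Mul(-136, Add(64, Add(k, -25))) = Mul(-136, Add(64, Add(-49, -25))) = Mul(-136, Add(64, -74)) = Mul(-136, -10) = 1360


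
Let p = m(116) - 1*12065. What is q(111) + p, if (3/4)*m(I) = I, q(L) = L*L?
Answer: 1232/3 ≈ 410.67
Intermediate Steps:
q(L) = L²
m(I) = 4*I/3
p = -35731/3 (p = (4/3)*116 - 1*12065 = 464/3 - 12065 = -35731/3 ≈ -11910.)
q(111) + p = 111² - 35731/3 = 12321 - 35731/3 = 1232/3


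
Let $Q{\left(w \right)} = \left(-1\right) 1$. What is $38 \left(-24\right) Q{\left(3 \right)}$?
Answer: $912$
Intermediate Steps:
$Q{\left(w \right)} = -1$
$38 \left(-24\right) Q{\left(3 \right)} = 38 \left(-24\right) \left(-1\right) = \left(-912\right) \left(-1\right) = 912$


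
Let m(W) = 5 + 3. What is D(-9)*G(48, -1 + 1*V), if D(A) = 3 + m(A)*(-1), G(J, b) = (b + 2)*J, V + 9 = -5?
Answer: 3120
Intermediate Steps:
V = -14 (V = -9 - 5 = -14)
m(W) = 8
G(J, b) = J*(2 + b) (G(J, b) = (2 + b)*J = J*(2 + b))
D(A) = -5 (D(A) = 3 + 8*(-1) = 3 - 8 = -5)
D(-9)*G(48, -1 + 1*V) = -240*(2 + (-1 + 1*(-14))) = -240*(2 + (-1 - 14)) = -240*(2 - 15) = -240*(-13) = -5*(-624) = 3120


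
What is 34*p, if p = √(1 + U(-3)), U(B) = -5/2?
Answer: 17*I*√6 ≈ 41.641*I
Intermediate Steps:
U(B) = -5/2 (U(B) = -5*½ = -5/2)
p = I*√6/2 (p = √(1 - 5/2) = √(-3/2) = I*√6/2 ≈ 1.2247*I)
34*p = 34*(I*√6/2) = 17*I*√6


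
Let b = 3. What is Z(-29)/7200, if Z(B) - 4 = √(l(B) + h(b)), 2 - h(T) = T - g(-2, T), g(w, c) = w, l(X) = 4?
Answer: 1/1440 ≈ 0.00069444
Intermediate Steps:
h(T) = -T (h(T) = 2 - (T - 1*(-2)) = 2 - (T + 2) = 2 - (2 + T) = 2 + (-2 - T) = -T)
Z(B) = 5 (Z(B) = 4 + √(4 - 1*3) = 4 + √(4 - 3) = 4 + √1 = 4 + 1 = 5)
Z(-29)/7200 = 5/7200 = 5*(1/7200) = 1/1440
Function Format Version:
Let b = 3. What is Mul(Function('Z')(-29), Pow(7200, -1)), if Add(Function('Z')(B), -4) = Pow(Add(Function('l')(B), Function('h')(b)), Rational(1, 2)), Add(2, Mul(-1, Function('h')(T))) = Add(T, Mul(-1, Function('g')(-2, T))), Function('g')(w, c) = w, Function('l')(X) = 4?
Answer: Rational(1, 1440) ≈ 0.00069444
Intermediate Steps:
Function('h')(T) = Mul(-1, T) (Function('h')(T) = Add(2, Mul(-1, Add(T, Mul(-1, -2)))) = Add(2, Mul(-1, Add(T, 2))) = Add(2, Mul(-1, Add(2, T))) = Add(2, Add(-2, Mul(-1, T))) = Mul(-1, T))
Function('Z')(B) = 5 (Function('Z')(B) = Add(4, Pow(Add(4, Mul(-1, 3)), Rational(1, 2))) = Add(4, Pow(Add(4, -3), Rational(1, 2))) = Add(4, Pow(1, Rational(1, 2))) = Add(4, 1) = 5)
Mul(Function('Z')(-29), Pow(7200, -1)) = Mul(5, Pow(7200, -1)) = Mul(5, Rational(1, 7200)) = Rational(1, 1440)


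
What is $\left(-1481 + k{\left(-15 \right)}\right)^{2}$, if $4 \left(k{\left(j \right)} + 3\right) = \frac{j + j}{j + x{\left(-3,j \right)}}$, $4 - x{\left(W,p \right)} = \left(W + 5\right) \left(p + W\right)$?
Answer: $\frac{220314649}{100} \approx 2.2031 \cdot 10^{6}$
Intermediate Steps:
$x{\left(W,p \right)} = 4 - \left(5 + W\right) \left(W + p\right)$ ($x{\left(W,p \right)} = 4 - \left(W + 5\right) \left(p + W\right) = 4 - \left(5 + W\right) \left(W + p\right)$)
$k{\left(j \right)} = -3 + \frac{j}{2 \left(10 - j\right)}$ ($k{\left(j \right)} = -3 + \frac{\left(j + j\right) \frac{1}{j - \left(-10 + 2 j\right)}}{4} = -3 + \frac{2 j \frac{1}{j + \left(4 - 9 + 15 - 5 j + 3 j\right)}}{4} = -3 + \frac{2 j \frac{1}{j - \left(-10 + 2 j\right)}}{4} = -3 + \frac{2 j \frac{1}{10 - j}}{4} = -3 + \frac{j}{2 \left(10 - j\right)}$)
$\left(-1481 + k{\left(-15 \right)}\right)^{2} = \left(-1481 + \frac{60 - -105}{2 \left(-10 - 15\right)}\right)^{2} = \left(-1481 + \frac{60 + 105}{2 \left(-25\right)}\right)^{2} = \left(-1481 + \frac{1}{2} \left(- \frac{1}{25}\right) 165\right)^{2} = \left(-1481 - \frac{33}{10}\right)^{2} = \left(- \frac{14843}{10}\right)^{2} = \frac{220314649}{100}$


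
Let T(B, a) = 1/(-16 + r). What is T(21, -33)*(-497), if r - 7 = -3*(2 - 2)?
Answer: 497/9 ≈ 55.222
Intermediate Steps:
r = 7 (r = 7 - 3*(2 - 2) = 7 - 3*0 = 7 + 0 = 7)
T(B, a) = -⅑ (T(B, a) = 1/(-16 + 7) = 1/(-9) = -⅑)
T(21, -33)*(-497) = -⅑*(-497) = 497/9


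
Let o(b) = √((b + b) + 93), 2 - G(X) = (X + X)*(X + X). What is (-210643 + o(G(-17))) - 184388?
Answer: -395031 + I*√2215 ≈ -3.9503e+5 + 47.064*I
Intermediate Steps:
G(X) = 2 - 4*X² (G(X) = 2 - (X + X)*(X + X) = 2 - 2*X*2*X = 2 - 4*X²)
o(b) = √(93 + 2*b) (o(b) = √(2*b + 93) = √(93 + 2*b))
(-210643 + o(G(-17))) - 184388 = (-210643 + √(93 + 2*(2 - 4*(-17)²))) - 184388 = (-210643 + √(93 + 2*(2 - 4*289))) - 184388 = (-210643 + √(93 + 2*(2 - 1156))) - 184388 = (-210643 + √(93 + 2*(-1154))) - 184388 = (-210643 + √(93 - 2308)) - 184388 = (-210643 + √(-2215)) - 184388 = (-210643 + I*√2215) - 184388 = -395031 + I*√2215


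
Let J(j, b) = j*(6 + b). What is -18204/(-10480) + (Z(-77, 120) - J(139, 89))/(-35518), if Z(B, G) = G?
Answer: 97962559/46528580 ≈ 2.1054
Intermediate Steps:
-18204/(-10480) + (Z(-77, 120) - J(139, 89))/(-35518) = -18204/(-10480) + (120 - 139*(6 + 89))/(-35518) = -18204*(-1/10480) + (120 - 139*95)*(-1/35518) = 4551/2620 + (120 - 1*13205)*(-1/35518) = 4551/2620 + (120 - 13205)*(-1/35518) = 4551/2620 - 13085*(-1/35518) = 4551/2620 + 13085/35518 = 97962559/46528580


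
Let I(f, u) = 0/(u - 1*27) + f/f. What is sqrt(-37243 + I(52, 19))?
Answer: 3*I*sqrt(4138) ≈ 192.98*I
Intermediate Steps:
I(f, u) = 1 (I(f, u) = 0/(u - 27) + 1 = 0/(-27 + u) + 1 = 0 + 1 = 1)
sqrt(-37243 + I(52, 19)) = sqrt(-37243 + 1) = sqrt(-37242) = 3*I*sqrt(4138)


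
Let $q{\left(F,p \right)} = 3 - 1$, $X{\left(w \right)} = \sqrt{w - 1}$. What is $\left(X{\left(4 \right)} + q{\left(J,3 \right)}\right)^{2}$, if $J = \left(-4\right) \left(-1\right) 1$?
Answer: $\left(2 + \sqrt{3}\right)^{2} \approx 13.928$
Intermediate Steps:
$X{\left(w \right)} = \sqrt{-1 + w}$
$J = 4$ ($J = 4 \cdot 1 = 4$)
$q{\left(F,p \right)} = 2$
$\left(X{\left(4 \right)} + q{\left(J,3 \right)}\right)^{2} = \left(\sqrt{-1 + 4} + 2\right)^{2} = \left(\sqrt{3} + 2\right)^{2} = \left(2 + \sqrt{3}\right)^{2}$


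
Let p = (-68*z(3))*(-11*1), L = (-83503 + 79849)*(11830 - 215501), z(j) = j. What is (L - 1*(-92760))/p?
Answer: 124051099/374 ≈ 3.3169e+5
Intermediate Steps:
L = 744213834 (L = -3654*(-203671) = 744213834)
p = 2244 (p = (-68*3)*(-11*1) = -204*(-11) = 2244)
(L - 1*(-92760))/p = (744213834 - 1*(-92760))/2244 = (744213834 + 92760)*(1/2244) = 744306594*(1/2244) = 124051099/374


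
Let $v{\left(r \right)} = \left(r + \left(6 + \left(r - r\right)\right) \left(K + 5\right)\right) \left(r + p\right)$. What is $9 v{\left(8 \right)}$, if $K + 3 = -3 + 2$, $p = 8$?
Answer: $2016$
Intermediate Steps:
$K = -4$ ($K = -3 + \left(-3 + 2\right) = -3 - 1 = -4$)
$v{\left(r \right)} = \left(6 + r\right) \left(8 + r\right)$ ($v{\left(r \right)} = \left(r + \left(6 + \left(r - r\right)\right) \left(-4 + 5\right)\right) \left(r + 8\right) = \left(r + \left(6 + 0\right) 1\right) \left(8 + r\right) = \left(r + 6 \cdot 1\right) \left(8 + r\right) = \left(r + 6\right) \left(8 + r\right) = \left(6 + r\right) \left(8 + r\right)$)
$9 v{\left(8 \right)} = 9 \left(48 + 8^{2} + 14 \cdot 8\right) = 9 \left(48 + 64 + 112\right) = 9 \cdot 224 = 2016$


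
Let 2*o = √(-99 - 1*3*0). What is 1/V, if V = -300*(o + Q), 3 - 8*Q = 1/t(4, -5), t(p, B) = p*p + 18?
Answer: -6868/138097875 + 9248*I*√11/46032625 ≈ -4.9733e-5 + 0.00066631*I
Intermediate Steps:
t(p, B) = 18 + p² (t(p, B) = p² + 18 = 18 + p²)
o = 3*I*√11/2 (o = √(-99 - 1*3*0)/2 = √(-99 - 3*0)/2 = √(-99 + 0)/2 = √(-99)/2 = (3*I*√11)/2 = 3*I*√11/2 ≈ 4.9749*I)
Q = 101/272 (Q = 3/8 - 1/(8*(18 + 4²)) = 3/8 - 1/(8*(18 + 16)) = 3/8 - ⅛/34 = 3/8 - ⅛*1/34 = 3/8 - 1/272 = 101/272 ≈ 0.37132)
V = -7575/68 - 450*I*√11 (V = -300*(3*I*√11/2 + 101/272) = -300*(101/272 + 3*I*√11/2) = -7575/68 - 450*I*√11 ≈ -111.4 - 1492.5*I)
1/V = 1/(-7575/68 - 450*I*√11)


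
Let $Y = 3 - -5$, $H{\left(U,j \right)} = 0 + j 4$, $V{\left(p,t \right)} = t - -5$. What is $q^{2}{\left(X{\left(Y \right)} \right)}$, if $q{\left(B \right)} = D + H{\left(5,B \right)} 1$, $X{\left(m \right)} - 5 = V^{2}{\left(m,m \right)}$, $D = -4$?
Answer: $478864$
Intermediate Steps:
$V{\left(p,t \right)} = 5 + t$ ($V{\left(p,t \right)} = t + 5 = 5 + t$)
$H{\left(U,j \right)} = 4 j$ ($H{\left(U,j \right)} = 0 + 4 j = 4 j$)
$Y = 8$ ($Y = 3 + 5 = 8$)
$X{\left(m \right)} = 5 + \left(5 + m\right)^{2}$
$q{\left(B \right)} = -4 + 4 B$ ($q{\left(B \right)} = -4 + 4 B 1 = -4 + 4 B$)
$q^{2}{\left(X{\left(Y \right)} \right)} = \left(-4 + 4 \left(5 + \left(5 + 8\right)^{2}\right)\right)^{2} = \left(-4 + 4 \left(5 + 13^{2}\right)\right)^{2} = \left(-4 + 4 \left(5 + 169\right)\right)^{2} = \left(-4 + 4 \cdot 174\right)^{2} = \left(-4 + 696\right)^{2} = 692^{2} = 478864$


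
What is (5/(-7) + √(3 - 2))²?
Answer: 4/49 ≈ 0.081633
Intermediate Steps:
(5/(-7) + √(3 - 2))² = (5*(-⅐) + √1)² = (-5/7 + 1)² = (2/7)² = 4/49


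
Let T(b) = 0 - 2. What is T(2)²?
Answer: 4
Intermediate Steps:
T(b) = -2
T(2)² = (-2)² = 4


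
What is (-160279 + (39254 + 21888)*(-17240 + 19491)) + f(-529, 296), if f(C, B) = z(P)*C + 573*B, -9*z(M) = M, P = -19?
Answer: 1238749688/9 ≈ 1.3764e+8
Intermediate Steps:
z(M) = -M/9
f(C, B) = 573*B + 19*C/9 (f(C, B) = (-⅑*(-19))*C + 573*B = 19*C/9 + 573*B = 573*B + 19*C/9)
(-160279 + (39254 + 21888)*(-17240 + 19491)) + f(-529, 296) = (-160279 + (39254 + 21888)*(-17240 + 19491)) + (573*296 + (19/9)*(-529)) = (-160279 + 61142*2251) + (169608 - 10051/9) = (-160279 + 137630642) + 1516421/9 = 137470363 + 1516421/9 = 1238749688/9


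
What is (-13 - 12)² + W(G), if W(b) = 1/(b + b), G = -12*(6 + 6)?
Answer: 179999/288 ≈ 625.00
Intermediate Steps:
G = -144 (G = -12*12 = -144)
W(b) = 1/(2*b)
(-13 - 12)² + W(G) = (-13 - 12)² + (½)/(-144) = (-25)² + (½)*(-1/144) = 625 - 1/288 = 179999/288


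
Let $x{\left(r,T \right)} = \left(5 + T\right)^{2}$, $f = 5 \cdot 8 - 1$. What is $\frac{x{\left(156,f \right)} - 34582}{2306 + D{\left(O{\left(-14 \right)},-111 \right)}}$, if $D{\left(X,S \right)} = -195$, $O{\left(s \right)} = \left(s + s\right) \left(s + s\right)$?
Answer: $- \frac{32646}{2111} \approx -15.465$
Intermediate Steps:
$f = 39$ ($f = 40 - 1 = 39$)
$O{\left(s \right)} = 4 s^{2}$ ($O{\left(s \right)} = 2 s 2 s = 4 s^{2}$)
$\frac{x{\left(156,f \right)} - 34582}{2306 + D{\left(O{\left(-14 \right)},-111 \right)}} = \frac{\left(5 + 39\right)^{2} - 34582}{2306 - 195} = \frac{44^{2} - 34582}{2111} = \left(1936 - 34582\right) \frac{1}{2111} = \left(-32646\right) \frac{1}{2111} = - \frac{32646}{2111}$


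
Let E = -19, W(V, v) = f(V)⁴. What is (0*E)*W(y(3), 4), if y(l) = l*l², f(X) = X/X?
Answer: 0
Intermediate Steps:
f(X) = 1
y(l) = l³
W(V, v) = 1 (W(V, v) = 1⁴ = 1)
(0*E)*W(y(3), 4) = (0*(-19))*1 = 0*1 = 0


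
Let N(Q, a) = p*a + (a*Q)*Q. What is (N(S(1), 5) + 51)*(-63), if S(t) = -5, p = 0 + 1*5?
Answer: -12663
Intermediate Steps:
p = 5 (p = 0 + 5 = 5)
N(Q, a) = 5*a + a*Q² (N(Q, a) = 5*a + (a*Q)*Q = 5*a + (Q*a)*Q = 5*a + a*Q²)
(N(S(1), 5) + 51)*(-63) = (5*(5 + (-5)²) + 51)*(-63) = (5*(5 + 25) + 51)*(-63) = (5*30 + 51)*(-63) = (150 + 51)*(-63) = 201*(-63) = -12663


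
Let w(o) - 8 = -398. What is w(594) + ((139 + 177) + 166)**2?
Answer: 231934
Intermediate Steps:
w(o) = -390 (w(o) = 8 - 398 = -390)
w(594) + ((139 + 177) + 166)**2 = -390 + ((139 + 177) + 166)**2 = -390 + (316 + 166)**2 = -390 + 482**2 = -390 + 232324 = 231934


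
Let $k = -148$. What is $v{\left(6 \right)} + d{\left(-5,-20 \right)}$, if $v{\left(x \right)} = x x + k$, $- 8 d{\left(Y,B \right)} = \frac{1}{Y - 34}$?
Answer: $- \frac{34943}{312} \approx -112.0$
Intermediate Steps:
$d{\left(Y,B \right)} = - \frac{1}{8 \left(-34 + Y\right)}$ ($d{\left(Y,B \right)} = - \frac{1}{8 \left(Y - 34\right)} = - \frac{1}{8 \left(-34 + Y\right)}$)
$v{\left(x \right)} = -148 + x^{2}$ ($v{\left(x \right)} = x x - 148 = x^{2} - 148 = -148 + x^{2}$)
$v{\left(6 \right)} + d{\left(-5,-20 \right)} = \left(-148 + 6^{2}\right) - \frac{1}{-272 + 8 \left(-5\right)} = \left(-148 + 36\right) - \frac{1}{-272 - 40} = -112 - \frac{1}{-312} = -112 - - \frac{1}{312} = -112 + \frac{1}{312} = - \frac{34943}{312}$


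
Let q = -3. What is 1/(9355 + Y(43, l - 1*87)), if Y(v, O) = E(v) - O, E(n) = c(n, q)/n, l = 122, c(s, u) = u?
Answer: 43/400757 ≈ 0.00010730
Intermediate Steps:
E(n) = -3/n
Y(v, O) = -O - 3/v (Y(v, O) = -3/v - O = -O - 3/v)
1/(9355 + Y(43, l - 1*87)) = 1/(9355 + (-(122 - 1*87) - 3/43)) = 1/(9355 + (-(122 - 87) - 3*1/43)) = 1/(9355 + (-1*35 - 3/43)) = 1/(9355 + (-35 - 3/43)) = 1/(9355 - 1508/43) = 1/(400757/43) = 43/400757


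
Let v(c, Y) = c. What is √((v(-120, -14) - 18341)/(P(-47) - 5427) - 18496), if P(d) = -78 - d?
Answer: I*√550890714806/5458 ≈ 135.99*I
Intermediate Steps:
√((v(-120, -14) - 18341)/(P(-47) - 5427) - 18496) = √((-120 - 18341)/((-78 - 1*(-47)) - 5427) - 18496) = √(-18461/((-78 + 47) - 5427) - 18496) = √(-18461/(-31 - 5427) - 18496) = √(-18461/(-5458) - 18496) = √(-18461*(-1/5458) - 18496) = √(18461/5458 - 18496) = √(-100932707/5458) = I*√550890714806/5458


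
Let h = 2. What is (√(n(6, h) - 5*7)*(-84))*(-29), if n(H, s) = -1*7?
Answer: 2436*I*√42 ≈ 15787.0*I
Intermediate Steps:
n(H, s) = -7
(√(n(6, h) - 5*7)*(-84))*(-29) = (√(-7 - 5*7)*(-84))*(-29) = (√(-7 - 35)*(-84))*(-29) = (√(-42)*(-84))*(-29) = ((I*√42)*(-84))*(-29) = -84*I*√42*(-29) = 2436*I*√42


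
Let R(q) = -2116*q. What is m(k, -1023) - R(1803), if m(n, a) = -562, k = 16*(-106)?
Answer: 3814586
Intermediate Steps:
k = -1696
m(k, -1023) - R(1803) = -562 - (-2116)*1803 = -562 - 1*(-3815148) = -562 + 3815148 = 3814586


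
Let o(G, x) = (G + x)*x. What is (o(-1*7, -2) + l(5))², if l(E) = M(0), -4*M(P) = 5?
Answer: 4489/16 ≈ 280.56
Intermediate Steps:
M(P) = -5/4 (M(P) = -¼*5 = -5/4)
l(E) = -5/4
o(G, x) = x*(G + x)
(o(-1*7, -2) + l(5))² = (-2*(-1*7 - 2) - 5/4)² = (-2*(-7 - 2) - 5/4)² = (-2*(-9) - 5/4)² = (18 - 5/4)² = (67/4)² = 4489/16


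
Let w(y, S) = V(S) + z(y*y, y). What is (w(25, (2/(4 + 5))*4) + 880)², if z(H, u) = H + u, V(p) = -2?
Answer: 2334784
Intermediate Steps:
w(y, S) = -2 + y + y² (w(y, S) = -2 + (y*y + y) = -2 + (y² + y) = -2 + (y + y²) = -2 + y + y²)
(w(25, (2/(4 + 5))*4) + 880)² = ((-2 + 25 + 25²) + 880)² = ((-2 + 25 + 625) + 880)² = (648 + 880)² = 1528² = 2334784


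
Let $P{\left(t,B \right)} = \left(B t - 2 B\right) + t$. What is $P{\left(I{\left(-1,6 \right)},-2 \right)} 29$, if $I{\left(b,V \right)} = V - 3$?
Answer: $29$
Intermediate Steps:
$I{\left(b,V \right)} = -3 + V$
$P{\left(t,B \right)} = t - 2 B + B t$ ($P{\left(t,B \right)} = \left(- 2 B + B t\right) + t = t - 2 B + B t$)
$P{\left(I{\left(-1,6 \right)},-2 \right)} 29 = \left(\left(-3 + 6\right) - -4 - 2 \left(-3 + 6\right)\right) 29 = \left(3 + 4 - 6\right) 29 = 1 \cdot 29 = 29$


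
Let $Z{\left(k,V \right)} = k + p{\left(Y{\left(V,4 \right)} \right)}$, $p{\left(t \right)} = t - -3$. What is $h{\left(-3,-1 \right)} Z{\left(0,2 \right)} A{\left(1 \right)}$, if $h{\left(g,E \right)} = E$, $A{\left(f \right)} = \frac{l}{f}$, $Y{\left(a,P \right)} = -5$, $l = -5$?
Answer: $-10$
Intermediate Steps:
$A{\left(f \right)} = - \frac{5}{f}$
$p{\left(t \right)} = 3 + t$ ($p{\left(t \right)} = t + 3 = 3 + t$)
$Z{\left(k,V \right)} = -2 + k$ ($Z{\left(k,V \right)} = k + \left(3 - 5\right) = k - 2 = -2 + k$)
$h{\left(-3,-1 \right)} Z{\left(0,2 \right)} A{\left(1 \right)} = - (-2 + 0) \left(- \frac{5}{1}\right) = \left(-1\right) \left(-2\right) \left(\left(-5\right) 1\right) = 2 \left(-5\right) = -10$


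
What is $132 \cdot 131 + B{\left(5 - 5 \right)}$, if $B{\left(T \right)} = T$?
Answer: $17292$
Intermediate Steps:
$132 \cdot 131 + B{\left(5 - 5 \right)} = 132 \cdot 131 + \left(5 - 5\right) = 17292 + 0 = 17292$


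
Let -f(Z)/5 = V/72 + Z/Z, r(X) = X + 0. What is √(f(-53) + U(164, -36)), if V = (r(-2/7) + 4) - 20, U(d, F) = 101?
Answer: √171339/42 ≈ 9.8555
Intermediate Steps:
r(X) = X
V = -114/7 (V = (-2/7 + 4) - 20 = 26/7 - 20 = -114/7 ≈ -16.286)
f(Z) = -325/84 (f(Z) = -5*(-114/7/72 + Z/Z) = -5*(-114/7*1/72 + 1) = -5*(-19/84 + 1) = -5*65/84 = -325/84)
√(f(-53) + U(164, -36)) = √(-325/84 + 101) = √(8159/84) = √171339/42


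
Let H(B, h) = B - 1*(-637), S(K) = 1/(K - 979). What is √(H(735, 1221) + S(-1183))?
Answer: √6413060606/2162 ≈ 37.041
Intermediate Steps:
S(K) = 1/(-979 + K)
H(B, h) = 637 + B (H(B, h) = B + 637 = 637 + B)
√(H(735, 1221) + S(-1183)) = √((637 + 735) + 1/(-979 - 1183)) = √(1372 + 1/(-2162)) = √(1372 - 1/2162) = √(2966263/2162) = √6413060606/2162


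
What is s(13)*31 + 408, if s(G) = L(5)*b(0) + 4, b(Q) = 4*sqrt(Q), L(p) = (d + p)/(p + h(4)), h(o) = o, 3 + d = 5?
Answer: 532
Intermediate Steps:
d = 2 (d = -3 + 5 = 2)
L(p) = (2 + p)/(4 + p) (L(p) = (2 + p)/(p + 4) = (2 + p)/(4 + p))
s(G) = 4 (s(G) = ((2 + 5)/(4 + 5))*(4*sqrt(0)) + 4 = (7/9)*(4*0) + 4 = ((1/9)*7)*0 + 4 = (7/9)*0 + 4 = 0 + 4 = 4)
s(13)*31 + 408 = 4*31 + 408 = 124 + 408 = 532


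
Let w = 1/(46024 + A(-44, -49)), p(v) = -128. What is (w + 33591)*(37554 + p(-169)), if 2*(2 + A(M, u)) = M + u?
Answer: 115598660885318/91951 ≈ 1.2572e+9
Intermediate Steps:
A(M, u) = -2 + M/2 + u/2 (A(M, u) = -2 + (M + u)/2 = -2 + (M/2 + u/2) = -2 + M/2 + u/2)
w = 2/91951 (w = 1/(46024 + (-2 + (½)*(-44) + (½)*(-49))) = 1/(46024 + (-2 - 22 - 49/2)) = 1/(46024 - 97/2) = 1/(91951/2) = 2/91951 ≈ 2.1751e-5)
(w + 33591)*(37554 + p(-169)) = (2/91951 + 33591)*(37554 - 128) = (3088726043/91951)*37426 = 115598660885318/91951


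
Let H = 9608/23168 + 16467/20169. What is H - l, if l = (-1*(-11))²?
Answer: -2331876301/19469808 ≈ -119.77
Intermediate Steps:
H = 23970467/19469808 (H = 9608*(1/23168) + 16467*(1/20169) = 1201/2896 + 5489/6723 = 23970467/19469808 ≈ 1.2312)
l = 121 (l = 11² = 121)
H - l = 23970467/19469808 - 1*121 = 23970467/19469808 - 121 = -2331876301/19469808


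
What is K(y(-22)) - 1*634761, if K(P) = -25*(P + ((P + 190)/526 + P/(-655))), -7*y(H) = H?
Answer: -21872439893/34453 ≈ -6.3485e+5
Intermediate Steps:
y(H) = -H/7
K(P) = -2375/263 - 1723295*P/68906 (K(P) = -25*(P + ((190 + P)*(1/526) + P*(-1/655))) = -25*(P + ((95/263 + P/526) - P/655)) = -25*(P + (95/263 + 129*P/344530)) = -25*(95/263 + 344659*P/344530) = -2375/263 - 1723295*P/68906)
K(y(-22)) - 1*634761 = (-2375/263 - (-246185)*(-22)/68906) - 1*634761 = (-2375/263 - 1723295/68906*22/7) - 634761 = (-2375/263 - 2708035/34453) - 634761 = -3019160/34453 - 634761 = -21872439893/34453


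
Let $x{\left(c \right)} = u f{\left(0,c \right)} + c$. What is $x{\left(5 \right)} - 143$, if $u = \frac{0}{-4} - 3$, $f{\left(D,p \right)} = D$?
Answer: $-138$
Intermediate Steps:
$u = -3$ ($u = 0 \left(- \frac{1}{4}\right) - 3 = 0 - 3 = -3$)
$x{\left(c \right)} = c$ ($x{\left(c \right)} = \left(-3\right) 0 + c = 0 + c = c$)
$x{\left(5 \right)} - 143 = 5 - 143 = -138$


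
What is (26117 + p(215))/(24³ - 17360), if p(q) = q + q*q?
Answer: -72557/3536 ≈ -20.520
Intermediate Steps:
p(q) = q + q²
(26117 + p(215))/(24³ - 17360) = (26117 + 215*(1 + 215))/(24³ - 17360) = (26117 + 215*216)/(13824 - 17360) = (26117 + 46440)/(-3536) = 72557*(-1/3536) = -72557/3536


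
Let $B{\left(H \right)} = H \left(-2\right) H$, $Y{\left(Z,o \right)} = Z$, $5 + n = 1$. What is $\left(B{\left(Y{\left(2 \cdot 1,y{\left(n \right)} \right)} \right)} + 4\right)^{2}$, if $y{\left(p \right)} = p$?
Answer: $16$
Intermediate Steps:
$n = -4$ ($n = -5 + 1 = -4$)
$B{\left(H \right)} = - 2 H^{2}$ ($B{\left(H \right)} = - 2 H H = - 2 H^{2}$)
$\left(B{\left(Y{\left(2 \cdot 1,y{\left(n \right)} \right)} \right)} + 4\right)^{2} = \left(- 2 \left(2 \cdot 1\right)^{2} + 4\right)^{2} = \left(- 2 \cdot 2^{2} + 4\right)^{2} = \left(\left(-2\right) 4 + 4\right)^{2} = \left(-8 + 4\right)^{2} = \left(-4\right)^{2} = 16$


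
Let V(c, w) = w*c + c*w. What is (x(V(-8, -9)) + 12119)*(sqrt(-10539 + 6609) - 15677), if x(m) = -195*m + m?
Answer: 247963109 - 15817*I*sqrt(3930) ≈ 2.4796e+8 - 9.9156e+5*I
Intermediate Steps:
V(c, w) = 2*c*w (V(c, w) = c*w + c*w = 2*c*w)
x(m) = -194*m
(x(V(-8, -9)) + 12119)*(sqrt(-10539 + 6609) - 15677) = (-388*(-8)*(-9) + 12119)*(sqrt(-10539 + 6609) - 15677) = (-194*144 + 12119)*(sqrt(-3930) - 15677) = (-27936 + 12119)*(I*sqrt(3930) - 15677) = -15817*(-15677 + I*sqrt(3930)) = 247963109 - 15817*I*sqrt(3930)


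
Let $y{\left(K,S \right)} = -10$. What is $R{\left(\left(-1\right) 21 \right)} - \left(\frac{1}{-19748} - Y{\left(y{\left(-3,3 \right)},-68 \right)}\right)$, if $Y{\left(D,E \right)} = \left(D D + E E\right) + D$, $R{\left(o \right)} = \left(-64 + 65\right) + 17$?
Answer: $\frac{93447537}{19748} \approx 4732.0$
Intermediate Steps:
$R{\left(o \right)} = 18$ ($R{\left(o \right)} = 1 + 17 = 18$)
$Y{\left(D,E \right)} = D + D^{2} + E^{2}$ ($Y{\left(D,E \right)} = \left(D^{2} + E^{2}\right) + D = D + D^{2} + E^{2}$)
$R{\left(\left(-1\right) 21 \right)} - \left(\frac{1}{-19748} - Y{\left(y{\left(-3,3 \right)},-68 \right)}\right) = 18 - \left(\frac{1}{-19748} - \left(-10 + \left(-10\right)^{2} + \left(-68\right)^{2}\right)\right) = 18 - \left(- \frac{1}{19748} - \left(-10 + 100 + 4624\right)\right) = 18 - \left(- \frac{1}{19748} - 4714\right) = 18 - - \frac{93092073}{19748} = 18 + \frac{93092073}{19748} = \frac{93447537}{19748}$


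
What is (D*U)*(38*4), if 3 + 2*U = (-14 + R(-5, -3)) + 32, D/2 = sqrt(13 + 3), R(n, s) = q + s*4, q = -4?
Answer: -608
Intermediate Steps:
R(n, s) = -4 + 4*s (R(n, s) = -4 + s*4 = -4 + 4*s)
D = 8 (D = 2*sqrt(13 + 3) = 2*sqrt(16) = 2*4 = 8)
U = -1/2 (U = -3/2 + ((-14 + (-4 + 4*(-3))) + 32)/2 = -3/2 + ((-14 + (-4 - 12)) + 32)/2 = -3/2 + ((-14 - 16) + 32)/2 = -3/2 + (-30 + 32)/2 = -3/2 + (1/2)*2 = -3/2 + 1 = -1/2 ≈ -0.50000)
(D*U)*(38*4) = (8*(-1/2))*(38*4) = -4*152 = -608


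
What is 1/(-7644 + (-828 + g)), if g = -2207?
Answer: -1/10679 ≈ -9.3642e-5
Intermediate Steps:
1/(-7644 + (-828 + g)) = 1/(-7644 + (-828 - 2207)) = 1/(-7644 - 3035) = 1/(-10679) = -1/10679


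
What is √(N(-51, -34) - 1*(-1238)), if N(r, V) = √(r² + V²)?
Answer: √(1238 + 17*√13) ≈ 36.046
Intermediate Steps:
N(r, V) = √(V² + r²)
√(N(-51, -34) - 1*(-1238)) = √(√((-34)² + (-51)²) - 1*(-1238)) = √(√(1156 + 2601) + 1238) = √(√3757 + 1238) = √(17*√13 + 1238) = √(1238 + 17*√13)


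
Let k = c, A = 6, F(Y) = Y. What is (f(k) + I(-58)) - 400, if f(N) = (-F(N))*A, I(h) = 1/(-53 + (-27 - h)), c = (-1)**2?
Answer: -8933/22 ≈ -406.05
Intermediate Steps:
c = 1
k = 1
I(h) = 1/(-80 - h)
f(N) = -6*N (f(N) = -N*6 = -6*N)
(f(k) + I(-58)) - 400 = (-6*1 - 1/(80 - 58)) - 400 = (-6 - 1/22) - 400 = -133/22 - 400 = -8933/22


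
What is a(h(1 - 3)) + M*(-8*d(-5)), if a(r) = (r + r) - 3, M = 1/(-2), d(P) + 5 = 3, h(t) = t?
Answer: -15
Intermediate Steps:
d(P) = -2 (d(P) = -5 + 3 = -2)
M = -½ (M = 1*(-½) = -½ ≈ -0.50000)
a(r) = -3 + 2*r (a(r) = 2*r - 3 = -3 + 2*r)
a(h(1 - 3)) + M*(-8*d(-5)) = (-3 + 2*(1 - 3)) - (-4)*(-2) = (-3 + 2*(-2)) - ½*16 = (-3 - 4) - 8 = -7 - 8 = -15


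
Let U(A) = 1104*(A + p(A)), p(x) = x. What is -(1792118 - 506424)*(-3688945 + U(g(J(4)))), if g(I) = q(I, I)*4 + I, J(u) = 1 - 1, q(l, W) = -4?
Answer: 4788275450462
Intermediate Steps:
J(u) = 0
g(I) = -16 + I (g(I) = -4*4 + I = -16 + I)
U(A) = 2208*A (U(A) = 1104*(A + A) = 1104*(2*A) = 2208*A)
-(1792118 - 506424)*(-3688945 + U(g(J(4)))) = -(1792118 - 506424)*(-3688945 + 2208*(-16 + 0)) = -1285694*(-3688945 + 2208*(-16)) = -1285694*(-3688945 - 35328) = -1285694*(-3724273) = -1*(-4788275450462) = 4788275450462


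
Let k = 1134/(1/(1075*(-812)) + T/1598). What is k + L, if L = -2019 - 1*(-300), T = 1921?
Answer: -4250577573/5479867 ≈ -775.67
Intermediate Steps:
k = 5169313800/5479867 (k = 1134/(1/(1075*(-812)) + 1921/1598) = 1134/((1/1075)*(-1/812) + 1921*(1/1598)) = 1134/(-1/872900 + 113/94) = 1134/(49318803/41026300) = 1134*(41026300/49318803) = 5169313800/5479867 ≈ 943.33)
L = -1719 (L = -2019 + 300 = -1719)
k + L = 5169313800/5479867 - 1719 = -4250577573/5479867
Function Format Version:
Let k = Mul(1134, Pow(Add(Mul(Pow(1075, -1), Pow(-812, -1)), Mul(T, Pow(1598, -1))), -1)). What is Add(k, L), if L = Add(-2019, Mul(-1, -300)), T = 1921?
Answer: Rational(-4250577573, 5479867) ≈ -775.67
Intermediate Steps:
k = Rational(5169313800, 5479867) (k = Mul(1134, Pow(Add(Mul(Pow(1075, -1), Pow(-812, -1)), Mul(1921, Pow(1598, -1))), -1)) = Mul(1134, Pow(Add(Mul(Rational(1, 1075), Rational(-1, 812)), Mul(1921, Rational(1, 1598))), -1)) = Mul(1134, Pow(Add(Rational(-1, 872900), Rational(113, 94)), -1)) = Mul(1134, Pow(Rational(49318803, 41026300), -1)) = Mul(1134, Rational(41026300, 49318803)) = Rational(5169313800, 5479867) ≈ 943.33)
L = -1719 (L = Add(-2019, 300) = -1719)
Add(k, L) = Add(Rational(5169313800, 5479867), -1719) = Rational(-4250577573, 5479867)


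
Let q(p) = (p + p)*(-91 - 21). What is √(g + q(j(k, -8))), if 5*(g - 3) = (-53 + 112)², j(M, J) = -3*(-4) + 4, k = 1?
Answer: 2*I*√18030/5 ≈ 53.71*I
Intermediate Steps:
j(M, J) = 16 (j(M, J) = 12 + 4 = 16)
q(p) = -224*p (q(p) = (2*p)*(-112) = -224*p)
g = 3496/5 (g = 3 + (-53 + 112)²/5 = 3 + (⅕)*59² = 3 + (⅕)*3481 = 3 + 3481/5 = 3496/5 ≈ 699.20)
√(g + q(j(k, -8))) = √(3496/5 - 224*16) = √(3496/5 - 3584) = √(-14424/5) = 2*I*√18030/5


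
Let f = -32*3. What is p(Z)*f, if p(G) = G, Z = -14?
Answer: 1344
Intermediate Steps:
f = -96
p(Z)*f = -14*(-96) = 1344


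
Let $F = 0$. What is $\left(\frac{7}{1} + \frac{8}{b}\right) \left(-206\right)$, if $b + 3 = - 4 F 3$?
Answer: $- \frac{2678}{3} \approx -892.67$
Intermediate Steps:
$b = -3$ ($b = -3 + \left(-4\right) 0 \cdot 3 = -3 + 0 \cdot 3 = -3 + 0 = -3$)
$\left(\frac{7}{1} + \frac{8}{b}\right) \left(-206\right) = \left(\frac{7}{1} + \frac{8}{-3}\right) \left(-206\right) = \left(7 \cdot 1 + 8 \left(- \frac{1}{3}\right)\right) \left(-206\right) = \left(7 - \frac{8}{3}\right) \left(-206\right) = \frac{13}{3} \left(-206\right) = - \frac{2678}{3}$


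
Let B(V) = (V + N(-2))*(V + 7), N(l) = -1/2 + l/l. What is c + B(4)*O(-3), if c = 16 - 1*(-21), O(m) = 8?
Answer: 433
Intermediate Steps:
N(l) = ½ (N(l) = -1*½ + 1 = -½ + 1 = ½)
B(V) = (½ + V)*(7 + V) (B(V) = (V + ½)*(V + 7) = (½ + V)*(7 + V))
c = 37 (c = 16 + 21 = 37)
c + B(4)*O(-3) = 37 + (7/2 + 4² + (15/2)*4)*8 = 37 + (7/2 + 16 + 30)*8 = 37 + (99/2)*8 = 37 + 396 = 433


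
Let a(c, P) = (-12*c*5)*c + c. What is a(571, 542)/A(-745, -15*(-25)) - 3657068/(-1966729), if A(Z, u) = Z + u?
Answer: 38474287506241/727689730 ≈ 52872.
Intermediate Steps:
a(c, P) = c - 60*c**2 (a(c, P) = (-60*c)*c + c = -60*c**2 + c = c - 60*c**2)
a(571, 542)/A(-745, -15*(-25)) - 3657068/(-1966729) = (571*(1 - 60*571))/(-745 - 15*(-25)) - 3657068/(-1966729) = (571*(1 - 34260))/(-745 + 375) - 3657068*(-1/1966729) = (571*(-34259))/(-370) + 3657068/1966729 = -19561889*(-1/370) + 3657068/1966729 = 19561889/370 + 3657068/1966729 = 38474287506241/727689730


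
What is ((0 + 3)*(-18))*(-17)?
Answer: 918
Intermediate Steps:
((0 + 3)*(-18))*(-17) = (3*(-18))*(-17) = -54*(-17) = 918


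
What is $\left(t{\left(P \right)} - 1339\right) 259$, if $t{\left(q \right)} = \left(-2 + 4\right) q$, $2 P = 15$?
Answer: $-342916$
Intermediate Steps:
$P = \frac{15}{2}$ ($P = \frac{1}{2} \cdot 15 = \frac{15}{2} \approx 7.5$)
$t{\left(q \right)} = 2 q$
$\left(t{\left(P \right)} - 1339\right) 259 = \left(2 \cdot \frac{15}{2} - 1339\right) 259 = \left(15 - 1339\right) 259 = \left(-1324\right) 259 = -342916$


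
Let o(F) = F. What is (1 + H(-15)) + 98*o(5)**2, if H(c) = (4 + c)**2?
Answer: 2572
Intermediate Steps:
(1 + H(-15)) + 98*o(5)**2 = (1 + (4 - 15)**2) + 98*5**2 = (1 + (-11)**2) + 98*25 = (1 + 121) + 2450 = 122 + 2450 = 2572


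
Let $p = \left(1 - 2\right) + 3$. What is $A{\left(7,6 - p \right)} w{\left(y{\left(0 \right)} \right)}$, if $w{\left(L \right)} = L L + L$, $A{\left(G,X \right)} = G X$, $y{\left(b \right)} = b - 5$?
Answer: $560$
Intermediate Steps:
$p = 2$ ($p = -1 + 3 = 2$)
$y{\left(b \right)} = -5 + b$
$w{\left(L \right)} = L + L^{2}$ ($w{\left(L \right)} = L^{2} + L = L + L^{2}$)
$A{\left(7,6 - p \right)} w{\left(y{\left(0 \right)} \right)} = 7 \left(6 - 2\right) \left(-5 + 0\right) \left(1 + \left(-5 + 0\right)\right) = 7 \left(6 - 2\right) \left(- 5 \left(1 - 5\right)\right) = 7 \cdot 4 \left(\left(-5\right) \left(-4\right)\right) = 28 \cdot 20 = 560$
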